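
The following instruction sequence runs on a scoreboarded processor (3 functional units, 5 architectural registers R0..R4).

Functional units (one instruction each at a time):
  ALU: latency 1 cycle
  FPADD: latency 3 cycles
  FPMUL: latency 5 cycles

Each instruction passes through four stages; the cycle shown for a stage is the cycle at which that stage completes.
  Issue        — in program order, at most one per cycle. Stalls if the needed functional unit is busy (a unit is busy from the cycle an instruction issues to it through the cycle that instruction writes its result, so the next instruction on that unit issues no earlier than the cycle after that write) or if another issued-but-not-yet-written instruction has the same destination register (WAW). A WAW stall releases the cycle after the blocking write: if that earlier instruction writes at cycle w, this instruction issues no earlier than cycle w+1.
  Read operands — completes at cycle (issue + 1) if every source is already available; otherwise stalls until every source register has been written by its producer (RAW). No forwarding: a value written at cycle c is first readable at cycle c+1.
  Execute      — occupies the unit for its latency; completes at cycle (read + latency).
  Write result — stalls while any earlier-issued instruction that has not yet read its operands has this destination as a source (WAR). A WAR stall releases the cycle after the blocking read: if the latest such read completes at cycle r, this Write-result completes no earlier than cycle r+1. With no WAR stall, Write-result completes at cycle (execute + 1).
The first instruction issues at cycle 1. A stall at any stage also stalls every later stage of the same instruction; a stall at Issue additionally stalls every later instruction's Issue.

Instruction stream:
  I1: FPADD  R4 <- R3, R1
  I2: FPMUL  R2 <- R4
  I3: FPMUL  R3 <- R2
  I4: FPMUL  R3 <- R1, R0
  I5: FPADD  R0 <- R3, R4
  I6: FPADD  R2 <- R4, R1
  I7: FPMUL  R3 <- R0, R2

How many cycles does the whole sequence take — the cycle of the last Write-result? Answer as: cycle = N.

[I1] 1/2/5/6
[I2] 2/7/12/13  (RAW R4: wait I1 write@6)
[I3] 14/15/20/21  (struct: FPMUL busy until I2 writes@13)
[I4] 22/23/28/29  (struct: FPMUL busy until I3 writes@21)
[I5] 23/30/33/34  (RAW R3: wait I4 write@29)
[I6] 35/36/39/40  (struct: FPADD busy until I5 writes@34)
[I7] 36/41/46/47  (RAW R2: wait I6 write@40)

cycle = 47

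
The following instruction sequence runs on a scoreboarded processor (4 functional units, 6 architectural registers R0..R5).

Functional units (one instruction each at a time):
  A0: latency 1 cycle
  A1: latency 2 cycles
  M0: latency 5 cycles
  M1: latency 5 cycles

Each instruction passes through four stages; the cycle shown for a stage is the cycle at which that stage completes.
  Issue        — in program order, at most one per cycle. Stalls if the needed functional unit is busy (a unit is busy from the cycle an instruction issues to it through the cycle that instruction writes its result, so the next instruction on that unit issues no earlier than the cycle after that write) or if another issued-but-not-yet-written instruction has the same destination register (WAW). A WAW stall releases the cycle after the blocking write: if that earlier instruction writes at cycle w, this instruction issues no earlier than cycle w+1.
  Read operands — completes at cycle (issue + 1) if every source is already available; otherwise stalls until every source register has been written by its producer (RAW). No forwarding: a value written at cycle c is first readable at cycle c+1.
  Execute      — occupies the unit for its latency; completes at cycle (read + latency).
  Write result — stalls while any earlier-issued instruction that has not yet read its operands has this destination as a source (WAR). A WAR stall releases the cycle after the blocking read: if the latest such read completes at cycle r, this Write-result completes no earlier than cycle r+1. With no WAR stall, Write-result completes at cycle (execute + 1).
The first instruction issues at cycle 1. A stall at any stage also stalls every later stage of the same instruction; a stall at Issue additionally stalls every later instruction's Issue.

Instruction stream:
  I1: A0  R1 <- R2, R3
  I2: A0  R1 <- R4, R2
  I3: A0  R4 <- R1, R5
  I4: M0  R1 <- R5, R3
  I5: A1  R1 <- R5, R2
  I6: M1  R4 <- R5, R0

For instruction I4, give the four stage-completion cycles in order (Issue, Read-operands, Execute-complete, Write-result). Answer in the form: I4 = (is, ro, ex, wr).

I4 = (10, 11, 16, 17)

t=1  I1 issues→A0
t=2  I1 reads
t=3  I1 exec-done
t=4  I1 writes R1
t=5  I2 issues→A0
t=6  I2 reads
t=7  I2 exec-done
t=8  I2 writes R1
t=9  I3 issues→A0
t=10  I3 reads, I4 issues→M0
t=11  I3 exec-done, I4 reads
t=12  I3 writes R4
t=16  I4 exec-done
t=17  I4 writes R1
t=18  I5 issues→A1
t=19  I5 reads, I6 issues→M1
t=20  I6 reads
t=21  I5 exec-done
t=22  I5 writes R1
t=25  I6 exec-done
t=26  I6 writes R4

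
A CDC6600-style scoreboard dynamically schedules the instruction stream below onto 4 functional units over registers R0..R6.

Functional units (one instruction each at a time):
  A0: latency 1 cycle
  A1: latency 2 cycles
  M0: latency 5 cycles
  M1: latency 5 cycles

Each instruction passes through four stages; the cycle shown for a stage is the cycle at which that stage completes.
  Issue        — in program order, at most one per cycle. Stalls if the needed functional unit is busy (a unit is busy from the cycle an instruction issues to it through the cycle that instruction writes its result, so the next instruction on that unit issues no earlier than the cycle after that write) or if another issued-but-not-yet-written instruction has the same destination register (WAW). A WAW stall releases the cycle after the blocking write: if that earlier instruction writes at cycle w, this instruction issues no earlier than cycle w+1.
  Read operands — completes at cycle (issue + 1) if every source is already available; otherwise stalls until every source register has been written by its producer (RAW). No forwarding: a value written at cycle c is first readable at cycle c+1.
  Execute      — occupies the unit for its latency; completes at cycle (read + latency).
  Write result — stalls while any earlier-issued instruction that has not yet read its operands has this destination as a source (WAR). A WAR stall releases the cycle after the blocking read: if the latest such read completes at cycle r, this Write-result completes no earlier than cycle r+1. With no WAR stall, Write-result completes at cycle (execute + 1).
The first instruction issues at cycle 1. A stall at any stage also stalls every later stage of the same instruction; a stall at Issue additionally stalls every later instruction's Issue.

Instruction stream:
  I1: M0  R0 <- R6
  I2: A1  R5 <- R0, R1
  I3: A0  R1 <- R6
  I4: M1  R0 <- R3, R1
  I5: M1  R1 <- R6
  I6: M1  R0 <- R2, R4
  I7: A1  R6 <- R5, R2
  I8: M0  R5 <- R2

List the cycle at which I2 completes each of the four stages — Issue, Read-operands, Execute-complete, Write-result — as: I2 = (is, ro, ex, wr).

I2 = (2, 9, 11, 12)

[I1] 1/2/7/8
[I2] 2/9/11/12  (RAW R0: wait I1 write@8)
[I3] 3/4/5/10  (WAR R1: wait I2 read@9)
[I4] 9/11/16/17  (WAW R0: wait I1 write@8; RAW R1: wait I3 write@10)
[I5] 18/19/24/25  (struct: M1 busy until I4 writes@17)
[I6] 26/27/32/33  (struct: M1 busy until I5 writes@25)
[I7] 27/28/30/31
[I8] 28/29/34/35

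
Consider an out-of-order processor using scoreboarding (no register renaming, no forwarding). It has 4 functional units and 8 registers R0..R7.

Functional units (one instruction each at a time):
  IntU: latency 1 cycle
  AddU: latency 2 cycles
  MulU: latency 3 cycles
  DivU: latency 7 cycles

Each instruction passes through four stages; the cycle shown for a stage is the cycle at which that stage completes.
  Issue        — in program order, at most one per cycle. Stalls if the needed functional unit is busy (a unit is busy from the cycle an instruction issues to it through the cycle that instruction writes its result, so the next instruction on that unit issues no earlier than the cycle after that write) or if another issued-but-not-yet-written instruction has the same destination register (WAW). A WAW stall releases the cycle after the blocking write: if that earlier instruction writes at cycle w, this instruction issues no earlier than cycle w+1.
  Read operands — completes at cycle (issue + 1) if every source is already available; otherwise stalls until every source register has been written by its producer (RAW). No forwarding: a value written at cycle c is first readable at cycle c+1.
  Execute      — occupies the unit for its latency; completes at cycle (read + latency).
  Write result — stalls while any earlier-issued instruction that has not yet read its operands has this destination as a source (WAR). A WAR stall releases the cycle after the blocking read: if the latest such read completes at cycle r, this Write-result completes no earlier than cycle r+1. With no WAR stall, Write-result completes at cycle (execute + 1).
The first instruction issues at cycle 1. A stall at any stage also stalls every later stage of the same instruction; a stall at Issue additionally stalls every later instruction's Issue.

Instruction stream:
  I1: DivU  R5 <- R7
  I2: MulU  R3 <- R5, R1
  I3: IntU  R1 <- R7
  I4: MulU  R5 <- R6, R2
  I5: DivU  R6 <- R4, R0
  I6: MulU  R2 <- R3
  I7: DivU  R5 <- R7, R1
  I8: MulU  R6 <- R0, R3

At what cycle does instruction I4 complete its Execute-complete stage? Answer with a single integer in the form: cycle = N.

[I1] 1/2/9/10
[I2] 2/11/14/15  (RAW R5: wait I1 write@10)
[I3] 3/4/5/12  (WAR R1: wait I2 read@11)
[I4] 16/17/20/21  (struct: MulU busy until I2 writes@15)
[I5] 17/18/25/26
[I6] 22/23/26/27  (struct: MulU busy until I4 writes@21)
[I7] 27/28/35/36  (struct: DivU busy until I5 writes@26)
[I8] 28/29/32/33

cycle = 20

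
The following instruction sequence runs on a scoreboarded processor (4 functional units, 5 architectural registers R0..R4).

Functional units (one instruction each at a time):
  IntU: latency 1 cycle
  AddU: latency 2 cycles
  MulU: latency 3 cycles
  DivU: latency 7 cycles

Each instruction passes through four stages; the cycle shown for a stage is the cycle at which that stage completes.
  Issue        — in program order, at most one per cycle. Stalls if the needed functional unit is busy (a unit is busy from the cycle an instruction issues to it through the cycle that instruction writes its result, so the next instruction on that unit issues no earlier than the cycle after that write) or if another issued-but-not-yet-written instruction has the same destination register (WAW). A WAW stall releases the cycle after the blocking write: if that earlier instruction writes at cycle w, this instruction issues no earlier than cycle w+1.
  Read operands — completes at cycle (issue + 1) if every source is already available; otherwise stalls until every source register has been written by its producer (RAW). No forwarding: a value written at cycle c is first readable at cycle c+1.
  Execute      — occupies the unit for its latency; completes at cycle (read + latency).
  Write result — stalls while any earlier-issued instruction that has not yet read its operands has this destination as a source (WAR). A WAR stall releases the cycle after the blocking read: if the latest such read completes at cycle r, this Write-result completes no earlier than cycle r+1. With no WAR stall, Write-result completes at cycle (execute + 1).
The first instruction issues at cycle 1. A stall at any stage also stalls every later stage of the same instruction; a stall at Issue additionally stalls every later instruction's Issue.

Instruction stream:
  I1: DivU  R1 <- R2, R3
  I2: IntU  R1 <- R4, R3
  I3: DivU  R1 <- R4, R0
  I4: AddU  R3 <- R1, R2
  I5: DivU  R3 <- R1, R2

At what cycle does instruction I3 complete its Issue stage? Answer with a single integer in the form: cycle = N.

[1] I1→DivU
[2] I1 RO
[9] I1 EX
[10] I1 WR R1
[11] I2→IntU
[12] I2 RO
[13] I2 EX
[14] I2 WR R1
[15] I3→DivU
[16] I3 RO | I4→AddU
[23] I3 EX
[24] I3 WR R1
[25] I4 RO
[27] I4 EX
[28] I4 WR R3
[29] I5→DivU
[30] I5 RO
[37] I5 EX
[38] I5 WR R3

cycle = 15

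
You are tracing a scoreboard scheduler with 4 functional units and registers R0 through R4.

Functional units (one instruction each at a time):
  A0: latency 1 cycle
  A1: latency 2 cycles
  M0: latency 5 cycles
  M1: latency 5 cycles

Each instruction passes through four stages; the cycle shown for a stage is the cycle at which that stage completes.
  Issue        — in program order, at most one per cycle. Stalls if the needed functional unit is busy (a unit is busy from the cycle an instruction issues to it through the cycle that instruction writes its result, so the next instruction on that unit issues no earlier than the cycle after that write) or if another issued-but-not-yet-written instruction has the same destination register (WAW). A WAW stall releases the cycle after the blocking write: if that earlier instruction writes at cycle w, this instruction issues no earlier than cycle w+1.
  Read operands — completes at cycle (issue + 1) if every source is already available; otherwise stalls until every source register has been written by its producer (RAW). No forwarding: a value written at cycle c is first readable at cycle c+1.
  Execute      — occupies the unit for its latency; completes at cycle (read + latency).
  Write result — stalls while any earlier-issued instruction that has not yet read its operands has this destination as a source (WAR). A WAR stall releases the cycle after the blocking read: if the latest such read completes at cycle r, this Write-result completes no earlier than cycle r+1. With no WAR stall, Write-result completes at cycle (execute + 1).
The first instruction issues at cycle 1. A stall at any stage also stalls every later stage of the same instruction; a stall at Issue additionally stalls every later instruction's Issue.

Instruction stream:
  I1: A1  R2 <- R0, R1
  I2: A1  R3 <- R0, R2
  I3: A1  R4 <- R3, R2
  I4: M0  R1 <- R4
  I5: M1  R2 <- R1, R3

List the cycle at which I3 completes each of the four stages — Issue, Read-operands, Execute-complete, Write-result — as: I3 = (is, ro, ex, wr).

1) issue 1, read 2, done 4, write 5
2) issue 6, read 7, done 9, write 10  <struct: A1 busy until I1 writes@5>
3) issue 11, read 12, done 14, write 15  <struct: A1 busy until I2 writes@10>
4) issue 12, read 16, done 21, write 22  <RAW R4: wait I3 write@15>
5) issue 13, read 23, done 28, write 29  <RAW R1: wait I4 write@22>

I3 = (11, 12, 14, 15)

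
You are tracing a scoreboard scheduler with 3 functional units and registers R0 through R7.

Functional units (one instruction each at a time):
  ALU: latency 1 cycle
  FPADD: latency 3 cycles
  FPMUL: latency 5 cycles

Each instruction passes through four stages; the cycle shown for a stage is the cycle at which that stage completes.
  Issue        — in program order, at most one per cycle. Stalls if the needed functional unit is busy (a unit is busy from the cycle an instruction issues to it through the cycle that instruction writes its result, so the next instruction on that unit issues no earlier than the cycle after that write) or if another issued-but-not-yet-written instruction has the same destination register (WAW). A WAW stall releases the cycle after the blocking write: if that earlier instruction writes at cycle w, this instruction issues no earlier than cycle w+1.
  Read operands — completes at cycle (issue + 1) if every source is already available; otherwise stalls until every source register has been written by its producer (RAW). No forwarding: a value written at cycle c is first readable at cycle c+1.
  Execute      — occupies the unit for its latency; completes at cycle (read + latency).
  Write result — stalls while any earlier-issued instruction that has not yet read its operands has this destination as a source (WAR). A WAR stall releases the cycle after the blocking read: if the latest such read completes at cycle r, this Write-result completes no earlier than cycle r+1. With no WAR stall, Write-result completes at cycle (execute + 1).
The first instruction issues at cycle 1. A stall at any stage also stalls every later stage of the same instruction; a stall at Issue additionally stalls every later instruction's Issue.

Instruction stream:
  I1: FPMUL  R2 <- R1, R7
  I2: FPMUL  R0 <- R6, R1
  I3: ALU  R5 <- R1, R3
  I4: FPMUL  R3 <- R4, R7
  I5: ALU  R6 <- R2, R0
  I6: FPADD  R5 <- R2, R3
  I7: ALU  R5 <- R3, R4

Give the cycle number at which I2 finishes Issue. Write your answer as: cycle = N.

cycle = 9

cycle 1: issue I1 (FPMUL)
cycle 2: I1 read-ops
cycle 7: I1 finished on FPMUL
cycle 8: I1→R2
cycle 9: issue I2 (FPMUL)
cycle 10: I2 read-ops · issue I3 (ALU)
cycle 11: I3 read-ops
cycle 12: I3 finished on ALU
cycle 13: I3→R5
cycle 15: I2 finished on FPMUL
cycle 16: I2→R0
cycle 17: issue I4 (FPMUL)
cycle 18: I4 read-ops · issue I5 (ALU)
cycle 19: I5 read-ops · issue I6 (FPADD)
cycle 20: I5 finished on ALU
cycle 21: I5→R6
cycle 23: I4 finished on FPMUL
cycle 24: I4→R3
cycle 25: I6 read-ops
cycle 28: I6 finished on FPADD
cycle 29: I6→R5
cycle 30: issue I7 (ALU)
cycle 31: I7 read-ops
cycle 32: I7 finished on ALU
cycle 33: I7→R5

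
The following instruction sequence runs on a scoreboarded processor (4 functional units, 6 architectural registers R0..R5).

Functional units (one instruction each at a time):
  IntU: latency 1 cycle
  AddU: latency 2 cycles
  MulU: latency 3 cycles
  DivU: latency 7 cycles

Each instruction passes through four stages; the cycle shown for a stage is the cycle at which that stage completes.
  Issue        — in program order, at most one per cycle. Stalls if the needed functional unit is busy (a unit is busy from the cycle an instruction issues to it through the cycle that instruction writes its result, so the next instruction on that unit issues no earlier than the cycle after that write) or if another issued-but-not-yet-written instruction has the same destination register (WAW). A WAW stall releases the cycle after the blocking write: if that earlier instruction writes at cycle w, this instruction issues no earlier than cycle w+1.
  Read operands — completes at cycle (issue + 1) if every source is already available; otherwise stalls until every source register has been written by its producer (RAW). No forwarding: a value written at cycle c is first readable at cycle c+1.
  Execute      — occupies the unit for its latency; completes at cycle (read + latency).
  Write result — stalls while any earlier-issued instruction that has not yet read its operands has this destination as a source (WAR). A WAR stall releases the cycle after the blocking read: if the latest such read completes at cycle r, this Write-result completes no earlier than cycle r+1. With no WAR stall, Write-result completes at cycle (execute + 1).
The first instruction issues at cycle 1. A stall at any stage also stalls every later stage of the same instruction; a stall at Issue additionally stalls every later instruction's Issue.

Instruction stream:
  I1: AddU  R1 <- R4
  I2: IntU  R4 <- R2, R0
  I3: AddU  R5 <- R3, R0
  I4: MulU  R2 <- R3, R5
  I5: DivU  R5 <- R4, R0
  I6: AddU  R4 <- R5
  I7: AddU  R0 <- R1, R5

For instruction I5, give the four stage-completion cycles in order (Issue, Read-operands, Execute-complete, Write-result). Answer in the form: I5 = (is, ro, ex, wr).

I5 = (11, 12, 19, 20)

[1] I1 issues→AddU
[2] I1 reads · I2 issues→IntU
[3] I2 reads
[4] I1 exec-done · I2 exec-done
[5] I1 writes R1 · I2 writes R4
[6] I3 issues→AddU
[7] I3 reads · I4 issues→MulU
[9] I3 exec-done
[10] I3 writes R5
[11] I4 reads · I5 issues→DivU
[12] I5 reads · I6 issues→AddU
[14] I4 exec-done
[15] I4 writes R2
[19] I5 exec-done
[20] I5 writes R5
[21] I6 reads
[23] I6 exec-done
[24] I6 writes R4
[25] I7 issues→AddU
[26] I7 reads
[28] I7 exec-done
[29] I7 writes R0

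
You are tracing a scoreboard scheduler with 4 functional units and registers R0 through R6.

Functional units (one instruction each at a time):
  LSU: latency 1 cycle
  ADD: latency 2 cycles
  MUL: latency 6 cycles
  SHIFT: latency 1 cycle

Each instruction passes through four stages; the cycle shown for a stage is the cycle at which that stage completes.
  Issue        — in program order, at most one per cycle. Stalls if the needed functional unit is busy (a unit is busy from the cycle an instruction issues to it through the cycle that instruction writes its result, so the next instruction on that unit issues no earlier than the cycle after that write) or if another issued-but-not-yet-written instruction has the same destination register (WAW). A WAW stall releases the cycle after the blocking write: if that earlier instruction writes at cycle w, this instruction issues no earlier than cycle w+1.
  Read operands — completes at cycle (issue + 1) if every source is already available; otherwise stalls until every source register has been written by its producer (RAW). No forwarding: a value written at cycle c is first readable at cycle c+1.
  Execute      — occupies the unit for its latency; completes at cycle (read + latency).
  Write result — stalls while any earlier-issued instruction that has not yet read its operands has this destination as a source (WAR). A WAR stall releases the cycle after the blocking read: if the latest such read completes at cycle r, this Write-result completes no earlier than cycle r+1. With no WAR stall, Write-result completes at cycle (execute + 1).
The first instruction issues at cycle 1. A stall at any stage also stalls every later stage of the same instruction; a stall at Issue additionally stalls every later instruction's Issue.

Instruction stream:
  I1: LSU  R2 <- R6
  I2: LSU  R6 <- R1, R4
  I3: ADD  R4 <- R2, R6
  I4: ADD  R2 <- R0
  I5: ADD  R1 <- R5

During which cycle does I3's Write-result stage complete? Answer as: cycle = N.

cycle 1: issue I1 (LSU)
cycle 2: I1 read-ops
cycle 3: I1 finished on LSU
cycle 4: I1→R2
cycle 5: issue I2 (LSU)
cycle 6: I2 read-ops, issue I3 (ADD)
cycle 7: I2 finished on LSU
cycle 8: I2→R6
cycle 9: I3 read-ops
cycle 11: I3 finished on ADD
cycle 12: I3→R4
cycle 13: issue I4 (ADD)
cycle 14: I4 read-ops
cycle 16: I4 finished on ADD
cycle 17: I4→R2
cycle 18: issue I5 (ADD)
cycle 19: I5 read-ops
cycle 21: I5 finished on ADD
cycle 22: I5→R1

cycle = 12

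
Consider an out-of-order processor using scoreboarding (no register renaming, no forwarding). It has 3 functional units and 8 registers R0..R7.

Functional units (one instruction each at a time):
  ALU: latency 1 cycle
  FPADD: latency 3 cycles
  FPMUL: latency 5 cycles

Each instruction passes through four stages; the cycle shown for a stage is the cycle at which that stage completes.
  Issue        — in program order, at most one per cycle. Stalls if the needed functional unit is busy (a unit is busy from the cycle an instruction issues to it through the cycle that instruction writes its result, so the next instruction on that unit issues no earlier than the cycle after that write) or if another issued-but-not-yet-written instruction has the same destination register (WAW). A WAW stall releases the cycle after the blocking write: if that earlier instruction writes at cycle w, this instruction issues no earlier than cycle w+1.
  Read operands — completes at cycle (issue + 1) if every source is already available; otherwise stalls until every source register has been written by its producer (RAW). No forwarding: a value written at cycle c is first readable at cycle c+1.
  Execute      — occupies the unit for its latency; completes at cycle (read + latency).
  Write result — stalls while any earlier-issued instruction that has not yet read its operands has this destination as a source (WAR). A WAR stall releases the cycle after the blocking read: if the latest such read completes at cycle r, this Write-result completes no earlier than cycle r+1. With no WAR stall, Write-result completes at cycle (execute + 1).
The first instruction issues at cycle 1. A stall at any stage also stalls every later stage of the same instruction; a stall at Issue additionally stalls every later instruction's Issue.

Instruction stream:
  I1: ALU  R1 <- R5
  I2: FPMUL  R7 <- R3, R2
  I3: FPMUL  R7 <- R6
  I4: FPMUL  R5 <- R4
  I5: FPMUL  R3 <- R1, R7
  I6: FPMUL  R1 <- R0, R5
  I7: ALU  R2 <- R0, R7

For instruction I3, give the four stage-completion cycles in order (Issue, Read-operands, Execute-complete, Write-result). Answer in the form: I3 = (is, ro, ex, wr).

I3 = (10, 11, 16, 17)

I1 -> (1, 2, 3, 4)
I2 -> (2, 3, 8, 9)
I3 -> (10, 11, 16, 17)  // struct: FPMUL busy until I2 writes@9
I4 -> (18, 19, 24, 25)  // struct: FPMUL busy until I3 writes@17
I5 -> (26, 27, 32, 33)  // struct: FPMUL busy until I4 writes@25
I6 -> (34, 35, 40, 41)  // struct: FPMUL busy until I5 writes@33
I7 -> (35, 36, 37, 38)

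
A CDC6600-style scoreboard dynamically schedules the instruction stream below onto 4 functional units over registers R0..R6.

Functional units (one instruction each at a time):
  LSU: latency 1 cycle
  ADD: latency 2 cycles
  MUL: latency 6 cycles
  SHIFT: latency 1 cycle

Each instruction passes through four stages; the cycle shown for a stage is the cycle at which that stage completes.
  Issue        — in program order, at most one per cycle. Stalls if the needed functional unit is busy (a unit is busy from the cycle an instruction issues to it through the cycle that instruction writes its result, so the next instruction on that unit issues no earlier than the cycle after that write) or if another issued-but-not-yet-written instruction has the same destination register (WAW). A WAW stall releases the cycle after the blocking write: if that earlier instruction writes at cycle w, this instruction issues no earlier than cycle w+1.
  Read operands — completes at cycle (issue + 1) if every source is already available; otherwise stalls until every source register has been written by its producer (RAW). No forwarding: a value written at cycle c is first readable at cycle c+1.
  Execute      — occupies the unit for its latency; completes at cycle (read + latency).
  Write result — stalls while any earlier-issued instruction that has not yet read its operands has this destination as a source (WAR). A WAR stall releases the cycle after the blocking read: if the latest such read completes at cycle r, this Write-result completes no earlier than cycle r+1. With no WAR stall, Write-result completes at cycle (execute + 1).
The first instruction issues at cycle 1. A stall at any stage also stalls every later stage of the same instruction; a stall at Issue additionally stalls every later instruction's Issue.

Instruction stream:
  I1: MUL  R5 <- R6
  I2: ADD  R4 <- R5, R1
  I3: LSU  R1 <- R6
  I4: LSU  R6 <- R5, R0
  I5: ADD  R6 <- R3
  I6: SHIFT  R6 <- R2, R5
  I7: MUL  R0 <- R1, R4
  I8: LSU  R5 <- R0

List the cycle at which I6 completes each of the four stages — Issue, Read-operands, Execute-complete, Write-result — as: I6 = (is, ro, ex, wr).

I6 = (21, 22, 23, 24)

[I1] 1/2/8/9
[I2] 2/10/12/13  (RAW R5: wait I1 write@9)
[I3] 3/4/5/11  (WAR R1: wait I2 read@10)
[I4] 12/13/14/15  (struct: LSU busy until I3 writes@11)
[I5] 16/17/19/20  (WAW R6: wait I4 write@15)
[I6] 21/22/23/24  (WAW R6: wait I5 write@20)
[I7] 22/23/29/30
[I8] 23/31/32/33  (RAW R0: wait I7 write@30)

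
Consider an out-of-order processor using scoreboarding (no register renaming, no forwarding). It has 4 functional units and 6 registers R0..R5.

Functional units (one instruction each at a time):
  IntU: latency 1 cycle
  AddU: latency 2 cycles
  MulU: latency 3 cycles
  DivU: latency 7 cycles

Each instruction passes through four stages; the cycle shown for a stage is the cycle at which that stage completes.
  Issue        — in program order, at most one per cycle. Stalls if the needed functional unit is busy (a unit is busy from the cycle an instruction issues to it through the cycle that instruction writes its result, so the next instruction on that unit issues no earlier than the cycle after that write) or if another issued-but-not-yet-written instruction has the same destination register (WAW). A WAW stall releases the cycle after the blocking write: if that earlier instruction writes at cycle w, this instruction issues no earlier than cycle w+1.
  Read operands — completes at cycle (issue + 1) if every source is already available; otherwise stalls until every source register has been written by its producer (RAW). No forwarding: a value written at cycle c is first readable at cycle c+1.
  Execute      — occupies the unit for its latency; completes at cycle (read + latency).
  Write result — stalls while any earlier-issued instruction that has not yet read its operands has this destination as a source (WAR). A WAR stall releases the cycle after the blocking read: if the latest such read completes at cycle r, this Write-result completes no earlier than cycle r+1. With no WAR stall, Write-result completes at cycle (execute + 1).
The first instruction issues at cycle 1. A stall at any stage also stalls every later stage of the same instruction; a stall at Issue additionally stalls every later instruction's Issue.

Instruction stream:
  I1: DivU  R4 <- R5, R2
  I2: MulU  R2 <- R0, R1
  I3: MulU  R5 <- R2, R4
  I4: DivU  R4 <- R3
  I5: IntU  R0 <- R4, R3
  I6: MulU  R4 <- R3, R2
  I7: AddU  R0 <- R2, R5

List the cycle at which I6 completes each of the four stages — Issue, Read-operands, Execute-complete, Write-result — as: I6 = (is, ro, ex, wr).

I6 = (21, 22, 25, 26)

I1 -> (1, 2, 9, 10)
I2 -> (2, 3, 6, 7)
I3 -> (8, 11, 14, 15)  // struct: MulU busy until I2 writes@7, RAW R4: wait I1 write@10
I4 -> (11, 12, 19, 20)  // struct: DivU busy until I1 writes@10
I5 -> (12, 21, 22, 23)  // RAW R4: wait I4 write@20
I6 -> (21, 22, 25, 26)  // WAW R4: wait I4 write@20
I7 -> (24, 25, 27, 28)  // WAW R0: wait I5 write@23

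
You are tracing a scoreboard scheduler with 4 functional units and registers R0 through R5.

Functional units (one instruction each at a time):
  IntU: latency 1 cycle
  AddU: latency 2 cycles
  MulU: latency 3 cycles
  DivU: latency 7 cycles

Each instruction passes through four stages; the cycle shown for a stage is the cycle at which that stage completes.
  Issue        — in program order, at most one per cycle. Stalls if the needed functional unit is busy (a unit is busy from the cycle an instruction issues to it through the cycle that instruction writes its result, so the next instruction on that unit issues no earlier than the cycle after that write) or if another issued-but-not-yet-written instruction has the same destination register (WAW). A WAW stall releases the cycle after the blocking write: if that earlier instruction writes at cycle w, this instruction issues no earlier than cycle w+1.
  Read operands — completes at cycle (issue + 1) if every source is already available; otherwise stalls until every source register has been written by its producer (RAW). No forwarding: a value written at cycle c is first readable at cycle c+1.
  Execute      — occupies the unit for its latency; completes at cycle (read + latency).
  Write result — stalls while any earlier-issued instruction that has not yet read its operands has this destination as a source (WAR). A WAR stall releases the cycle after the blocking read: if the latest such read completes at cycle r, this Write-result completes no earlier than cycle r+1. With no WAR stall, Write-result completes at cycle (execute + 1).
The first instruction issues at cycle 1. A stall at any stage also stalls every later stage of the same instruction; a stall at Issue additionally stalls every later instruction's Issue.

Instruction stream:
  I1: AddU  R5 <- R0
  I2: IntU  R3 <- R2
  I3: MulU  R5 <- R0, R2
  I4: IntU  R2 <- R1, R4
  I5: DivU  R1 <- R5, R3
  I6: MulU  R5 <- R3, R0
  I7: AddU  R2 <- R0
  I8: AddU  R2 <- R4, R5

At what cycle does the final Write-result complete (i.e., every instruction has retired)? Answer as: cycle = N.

t=1  I1 dispatched to AddU
t=2  I1 operands ready · I2 dispatched to IntU
t=3  I2 operands ready
t=4  I1 complete · I2 complete
t=5  R5←I1 · R3←I2
t=6  I3 dispatched to MulU
t=7  I3 operands ready · I4 dispatched to IntU
t=8  I4 operands ready · I5 dispatched to DivU
t=9  I4 complete
t=10  I3 complete · R2←I4
t=11  R5←I3
t=12  I5 operands ready · I6 dispatched to MulU
t=13  I6 operands ready · I7 dispatched to AddU
t=14  I7 operands ready
t=16  I6 complete · I7 complete
t=17  R5←I6 · R2←I7
t=18  I8 dispatched to AddU
t=19  I5 complete · I8 operands ready
t=20  R1←I5
t=21  I8 complete
t=22  R2←I8

cycle = 22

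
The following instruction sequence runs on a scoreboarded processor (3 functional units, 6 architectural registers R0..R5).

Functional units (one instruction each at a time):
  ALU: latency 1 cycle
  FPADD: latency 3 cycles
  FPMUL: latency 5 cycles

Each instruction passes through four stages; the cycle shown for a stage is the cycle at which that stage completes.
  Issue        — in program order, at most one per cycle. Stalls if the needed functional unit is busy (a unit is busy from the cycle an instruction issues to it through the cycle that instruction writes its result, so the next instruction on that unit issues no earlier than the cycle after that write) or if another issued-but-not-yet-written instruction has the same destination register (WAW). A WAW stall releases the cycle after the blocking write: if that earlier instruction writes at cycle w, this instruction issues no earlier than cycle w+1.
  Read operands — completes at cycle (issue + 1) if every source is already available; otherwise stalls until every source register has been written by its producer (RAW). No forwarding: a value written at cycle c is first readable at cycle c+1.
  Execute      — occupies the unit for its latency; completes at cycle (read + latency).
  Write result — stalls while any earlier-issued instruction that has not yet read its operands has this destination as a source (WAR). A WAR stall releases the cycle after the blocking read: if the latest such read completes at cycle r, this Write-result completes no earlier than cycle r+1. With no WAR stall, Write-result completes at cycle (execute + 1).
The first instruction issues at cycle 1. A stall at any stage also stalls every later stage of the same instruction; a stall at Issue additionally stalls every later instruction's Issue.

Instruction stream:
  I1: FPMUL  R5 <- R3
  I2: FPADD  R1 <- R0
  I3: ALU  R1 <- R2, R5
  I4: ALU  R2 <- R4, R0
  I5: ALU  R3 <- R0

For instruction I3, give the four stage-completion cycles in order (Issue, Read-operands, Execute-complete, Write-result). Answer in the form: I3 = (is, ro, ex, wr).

I3 = (8, 9, 10, 11)

  I1 | 1 | 2 | 7 | 8
  I2 | 2 | 3 | 6 | 7
  I3 | 8 | 9 | 10 | 11   WAW R1: wait I2 write@7
  I4 | 12 | 13 | 14 | 15   struct: ALU busy until I3 writes@11
  I5 | 16 | 17 | 18 | 19   struct: ALU busy until I4 writes@15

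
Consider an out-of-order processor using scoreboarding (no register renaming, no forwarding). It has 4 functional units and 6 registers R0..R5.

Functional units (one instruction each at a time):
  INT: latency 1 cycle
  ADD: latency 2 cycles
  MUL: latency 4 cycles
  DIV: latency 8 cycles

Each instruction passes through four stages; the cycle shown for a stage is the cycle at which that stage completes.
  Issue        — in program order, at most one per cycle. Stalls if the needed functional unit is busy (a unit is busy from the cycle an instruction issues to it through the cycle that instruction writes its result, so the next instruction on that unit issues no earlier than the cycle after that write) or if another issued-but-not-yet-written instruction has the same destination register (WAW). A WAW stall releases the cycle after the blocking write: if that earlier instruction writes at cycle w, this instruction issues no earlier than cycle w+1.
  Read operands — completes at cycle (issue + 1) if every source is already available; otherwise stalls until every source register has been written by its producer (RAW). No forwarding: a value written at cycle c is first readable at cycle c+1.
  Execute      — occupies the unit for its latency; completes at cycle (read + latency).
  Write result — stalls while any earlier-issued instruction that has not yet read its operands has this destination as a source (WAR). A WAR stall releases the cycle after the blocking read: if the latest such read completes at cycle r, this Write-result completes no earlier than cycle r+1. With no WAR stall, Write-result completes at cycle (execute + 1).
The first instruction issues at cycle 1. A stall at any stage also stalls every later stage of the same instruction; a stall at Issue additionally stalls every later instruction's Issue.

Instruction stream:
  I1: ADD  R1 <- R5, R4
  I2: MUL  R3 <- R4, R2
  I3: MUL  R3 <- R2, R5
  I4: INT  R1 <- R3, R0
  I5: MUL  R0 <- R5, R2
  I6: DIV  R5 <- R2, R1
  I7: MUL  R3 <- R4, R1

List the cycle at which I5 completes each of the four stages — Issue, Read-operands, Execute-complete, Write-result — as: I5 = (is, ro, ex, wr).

I5 = (16, 17, 21, 22)

I1: IS=1 RO=2 EX=4 WR=5
I2: IS=2 RO=3 EX=7 WR=8
I3: IS=9 RO=10 EX=14 WR=15  [struct: MUL busy until I2 writes@8]
I4: IS=10 RO=16 EX=17 WR=18  [RAW R3: wait I3 write@15]
I5: IS=16 RO=17 EX=21 WR=22  [struct: MUL busy until I3 writes@15]
I6: IS=17 RO=19 EX=27 WR=28  [RAW R1: wait I4 write@18]
I7: IS=23 RO=24 EX=28 WR=29  [struct: MUL busy until I5 writes@22]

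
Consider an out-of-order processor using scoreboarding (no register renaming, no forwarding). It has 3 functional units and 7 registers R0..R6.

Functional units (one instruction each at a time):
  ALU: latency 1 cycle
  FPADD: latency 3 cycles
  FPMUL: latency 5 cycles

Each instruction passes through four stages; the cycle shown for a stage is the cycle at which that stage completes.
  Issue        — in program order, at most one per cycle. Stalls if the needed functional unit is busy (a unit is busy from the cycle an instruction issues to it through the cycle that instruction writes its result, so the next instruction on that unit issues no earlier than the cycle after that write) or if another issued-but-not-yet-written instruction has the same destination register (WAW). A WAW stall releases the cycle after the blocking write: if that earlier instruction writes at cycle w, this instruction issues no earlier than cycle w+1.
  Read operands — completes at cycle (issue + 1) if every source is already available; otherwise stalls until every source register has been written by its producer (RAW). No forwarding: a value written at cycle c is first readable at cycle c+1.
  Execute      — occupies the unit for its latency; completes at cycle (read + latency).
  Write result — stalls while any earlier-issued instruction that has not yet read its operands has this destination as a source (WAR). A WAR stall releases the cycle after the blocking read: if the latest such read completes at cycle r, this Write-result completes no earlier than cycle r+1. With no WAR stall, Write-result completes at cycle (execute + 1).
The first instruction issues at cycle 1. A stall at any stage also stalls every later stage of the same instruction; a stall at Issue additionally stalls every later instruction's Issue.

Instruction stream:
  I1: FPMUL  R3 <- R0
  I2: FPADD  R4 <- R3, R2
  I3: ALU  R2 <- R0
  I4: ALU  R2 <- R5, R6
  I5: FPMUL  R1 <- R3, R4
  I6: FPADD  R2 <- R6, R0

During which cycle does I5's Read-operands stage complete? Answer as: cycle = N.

cycle = 14

I1  is:1  ro:2  ex:7  wr:8
I2  is:2  ro:9  ex:12  wr:13  — RAW R3: wait I1 write@8
I3  is:3  ro:4  ex:5  wr:10  — WAR R2: wait I2 read@9
I4  is:11  ro:12  ex:13  wr:14  — struct: ALU busy until I3 writes@10
I5  is:12  ro:14  ex:19  wr:20  — RAW R4: wait I2 write@13
I6  is:15  ro:16  ex:19  wr:20  — WAW R2: wait I4 write@14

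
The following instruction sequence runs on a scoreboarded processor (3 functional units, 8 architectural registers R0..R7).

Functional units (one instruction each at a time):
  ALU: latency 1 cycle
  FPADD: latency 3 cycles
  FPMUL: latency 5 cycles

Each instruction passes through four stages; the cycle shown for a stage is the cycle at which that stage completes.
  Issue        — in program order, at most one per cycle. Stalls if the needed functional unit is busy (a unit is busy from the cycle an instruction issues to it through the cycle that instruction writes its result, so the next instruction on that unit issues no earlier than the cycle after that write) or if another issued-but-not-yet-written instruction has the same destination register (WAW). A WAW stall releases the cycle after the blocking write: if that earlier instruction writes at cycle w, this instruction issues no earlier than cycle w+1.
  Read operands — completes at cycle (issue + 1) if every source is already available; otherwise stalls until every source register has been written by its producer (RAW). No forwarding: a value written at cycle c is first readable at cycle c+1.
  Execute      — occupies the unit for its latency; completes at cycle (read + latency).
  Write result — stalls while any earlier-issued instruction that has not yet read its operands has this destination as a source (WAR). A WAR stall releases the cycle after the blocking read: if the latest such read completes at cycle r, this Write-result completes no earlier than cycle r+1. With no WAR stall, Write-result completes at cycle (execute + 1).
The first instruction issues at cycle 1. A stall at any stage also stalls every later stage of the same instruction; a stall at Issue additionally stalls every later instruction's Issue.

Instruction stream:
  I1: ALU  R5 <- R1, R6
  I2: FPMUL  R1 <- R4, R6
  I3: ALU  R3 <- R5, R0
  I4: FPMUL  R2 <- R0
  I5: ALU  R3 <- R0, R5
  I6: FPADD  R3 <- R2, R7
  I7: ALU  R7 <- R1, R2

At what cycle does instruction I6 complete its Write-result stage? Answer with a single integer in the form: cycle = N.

cycle = 22

[1] issue I1 (ALU)
[2] I1 read-ops; issue I2 (FPMUL)
[3] I1 finished on ALU; I2 read-ops
[4] I1→R5
[5] issue I3 (ALU)
[6] I3 read-ops
[7] I3 finished on ALU
[8] I2 finished on FPMUL; I3→R3
[9] I2→R1
[10] issue I4 (FPMUL)
[11] I4 read-ops; issue I5 (ALU)
[12] I5 read-ops
[13] I5 finished on ALU
[14] I5→R3
[15] issue I6 (FPADD)
[16] I4 finished on FPMUL; issue I7 (ALU)
[17] I4→R2
[18] I6 read-ops; I7 read-ops
[19] I7 finished on ALU
[20] I7→R7
[21] I6 finished on FPADD
[22] I6→R3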